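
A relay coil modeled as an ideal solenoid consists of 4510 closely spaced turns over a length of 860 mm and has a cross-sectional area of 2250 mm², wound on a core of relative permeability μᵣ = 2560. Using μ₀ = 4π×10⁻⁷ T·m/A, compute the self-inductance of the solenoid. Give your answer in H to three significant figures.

L ≈ 171 H

A = 2250 mm² = 2.250×10^-3 m².
For a long solenoid, L = μ₀μᵣN²A/ℓ.
L = (4π×10⁻⁷)(2560)(4510)²(2.250×10^-3)/(0.86 m) = 171.2 H.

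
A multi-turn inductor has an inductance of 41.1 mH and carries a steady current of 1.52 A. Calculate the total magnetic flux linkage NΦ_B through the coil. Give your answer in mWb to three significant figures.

NΦ_B ≈ 62.5 mWb

From L = NΦ_B/I, the flux linkage is NΦ_B = LI.
NΦ_B = (4.110×10^-2 H)(1.52 A) = 6.247×10^-2 Wb.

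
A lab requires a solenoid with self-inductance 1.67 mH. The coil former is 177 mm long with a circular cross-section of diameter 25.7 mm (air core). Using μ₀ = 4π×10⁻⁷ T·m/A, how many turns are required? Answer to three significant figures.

N ≈ 673 turns

A = π(d/2)² = π(1.285×10^-2 m)² = 5.187×10^-4 m².
From L = μ₀N²A/ℓ, N = √(Lℓ / (μ₀A)).
N = √[(1.670×10^-3)(0.177) / ((4π×10⁻⁷)×5.187×10^-4)] = √(4.534×10^5) ≈ 673.4.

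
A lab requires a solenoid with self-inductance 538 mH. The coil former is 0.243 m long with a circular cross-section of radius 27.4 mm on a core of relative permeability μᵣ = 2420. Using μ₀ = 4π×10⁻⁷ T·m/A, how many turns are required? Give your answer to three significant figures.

A = πr² = π(2.740×10^-2 m)² = 2.359×10^-3 m².
From L = μ₀μᵣN²A/ℓ, N = √(Lℓ / (μ₀μᵣA)).
N = √[(0.538)(0.243) / ((4π×10⁻⁷)(2420)×2.359×10^-3)] = √(1.823×10^4) ≈ 135.0.

N ≈ 135 turns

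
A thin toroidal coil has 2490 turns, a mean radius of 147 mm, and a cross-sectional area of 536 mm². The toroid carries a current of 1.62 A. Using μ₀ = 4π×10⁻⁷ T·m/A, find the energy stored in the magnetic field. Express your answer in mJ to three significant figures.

U ≈ 5.93 mJ

L = μ₀N²A/(2πR) = (4π×10⁻⁷)(2490)²(5.360×10^-4)/(2π×0.147) = 4.521×10^-3 H.
U = ½LI² = ½(4.521×10^-3)(1.62)² = 5.933×10^-3 J.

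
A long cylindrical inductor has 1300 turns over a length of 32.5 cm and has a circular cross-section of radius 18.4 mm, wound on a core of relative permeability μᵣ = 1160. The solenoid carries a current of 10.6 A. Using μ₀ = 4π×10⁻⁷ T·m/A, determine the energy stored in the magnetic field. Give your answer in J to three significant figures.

U ≈ 453 J

A = πr² = π(1.840×10^-2 m)² = 1.064×10^-3 m².
L = μ₀μᵣN²A/ℓ = (4π×10⁻⁷)(1160)(1300)²(1.064×10^-3)/(0.325) = 8.062 H.
U = ½LI² = ½(8.062)(10.6)² = 452.9 J.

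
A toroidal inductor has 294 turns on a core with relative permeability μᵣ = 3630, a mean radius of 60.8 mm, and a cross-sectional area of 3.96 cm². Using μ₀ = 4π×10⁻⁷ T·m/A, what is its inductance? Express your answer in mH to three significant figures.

L ≈ 409 mH

For a thin toroid, L = μ₀μᵣN²A/(2πR).
L = (4π×10⁻⁷)(3630)(294)²(3.960×10^-4) / (2π×6.080×10^-2 m) = 0.4087 H.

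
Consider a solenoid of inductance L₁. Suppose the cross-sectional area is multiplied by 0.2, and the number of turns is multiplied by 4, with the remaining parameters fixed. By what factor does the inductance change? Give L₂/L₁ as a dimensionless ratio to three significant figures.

For a solenoid, L ∝ μᵣN²A/ℓ.
L₂/L₁ = (0.2) × (4)^2 = 3.20.

L₂/L₁ = 3.20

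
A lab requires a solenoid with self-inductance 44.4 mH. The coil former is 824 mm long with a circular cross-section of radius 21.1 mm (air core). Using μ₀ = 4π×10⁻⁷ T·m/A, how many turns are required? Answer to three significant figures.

A = πr² = π(2.110×10^-2 m)² = 1.399×10^-3 m².
From L = μ₀N²A/ℓ, N = √(Lℓ / (μ₀A)).
N = √[(4.440×10^-2)(0.824) / ((4π×10⁻⁷)×1.399×10^-3)] = √(2.082×10^7) ≈ 4562.4.

N ≈ 4560 turns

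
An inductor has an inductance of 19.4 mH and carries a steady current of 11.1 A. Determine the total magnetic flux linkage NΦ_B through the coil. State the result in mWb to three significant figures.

From L = NΦ_B/I, the flux linkage is NΦ_B = LI.
NΦ_B = (1.940×10^-2 H)(11.1 A) = 0.2153 Wb.

NΦ_B ≈ 215 mWb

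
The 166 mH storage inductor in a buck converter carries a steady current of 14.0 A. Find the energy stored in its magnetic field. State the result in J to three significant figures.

U ≈ 16.3 J

Stored magnetic energy: U = ½LI².
U = ½(0.166 H)(14.0 A)² = 16.27 J.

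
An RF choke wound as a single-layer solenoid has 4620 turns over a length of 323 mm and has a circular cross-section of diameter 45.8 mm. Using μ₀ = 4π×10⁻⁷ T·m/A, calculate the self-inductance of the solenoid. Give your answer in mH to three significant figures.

L ≈ 137 mH

A = π(d/2)² = π(2.290×10^-2 m)² = 1.647×10^-3 m².
For a long solenoid, L = μ₀N²A/ℓ.
L = (4π×10⁻⁷)(4620)²(1.647×10^-3)/(0.323 m) = 0.1368 H.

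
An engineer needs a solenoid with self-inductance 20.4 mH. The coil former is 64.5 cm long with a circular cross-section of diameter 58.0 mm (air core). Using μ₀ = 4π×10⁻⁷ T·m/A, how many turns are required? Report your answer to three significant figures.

A = π(d/2)² = π(2.900×10^-2 m)² = 2.642×10^-3 m².
From L = μ₀N²A/ℓ, N = √(Lℓ / (μ₀A)).
N = √[(2.040×10^-2)(0.645) / ((4π×10⁻⁷)×2.642×10^-3)] = √(3.963×10^6) ≈ 1990.8.

N ≈ 1990 turns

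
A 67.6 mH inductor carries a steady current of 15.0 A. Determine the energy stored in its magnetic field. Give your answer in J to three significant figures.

Stored magnetic energy: U = ½LI².
U = ½(6.760×10^-2 H)(15.0 A)² = 7.605 J.

U ≈ 7.61 J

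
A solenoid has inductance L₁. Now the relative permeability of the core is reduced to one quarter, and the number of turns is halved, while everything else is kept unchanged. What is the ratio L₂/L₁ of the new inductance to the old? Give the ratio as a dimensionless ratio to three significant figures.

For a solenoid, L ∝ μᵣN²A/ℓ.
L₂/L₁ = (0.25) × (0.5)^2 = 0.0625.

L₂/L₁ = 0.0625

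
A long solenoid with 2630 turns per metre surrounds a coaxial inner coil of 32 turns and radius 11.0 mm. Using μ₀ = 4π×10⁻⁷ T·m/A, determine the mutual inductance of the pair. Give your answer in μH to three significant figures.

M ≈ 40.2 μH

The outer solenoid produces a uniform field B₁ = μ₀n₁I₁ across the inner coil,
so the flux linkage is N₂Φ = N₂B₁A₂ = μ₀n₁N₂A₂·I₁, giving M = μ₀n₁N₂A₂.
A₂ = πr² = π(1.100×10^-2 m)² = 3.801×10^-4 m².
M = (4π×10⁻⁷)(2630)(32)(3.801×10^-4) = 4.020×10^-5 H.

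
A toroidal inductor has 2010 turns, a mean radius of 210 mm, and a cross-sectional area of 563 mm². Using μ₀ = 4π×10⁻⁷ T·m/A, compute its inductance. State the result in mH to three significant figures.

L ≈ 2.17 mH

For a thin toroid, L = μ₀N²A/(2πR).
L = (4π×10⁻⁷)(2010)²(5.630×10^-4) / (2π×0.21 m) = 2.166×10^-3 H.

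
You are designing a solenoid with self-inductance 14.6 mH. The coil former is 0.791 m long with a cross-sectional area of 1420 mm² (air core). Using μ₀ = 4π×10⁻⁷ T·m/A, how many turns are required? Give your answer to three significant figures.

N ≈ 2540 turns

A = 1420 mm² = 1.420×10^-3 m².
From L = μ₀N²A/ℓ, N = √(Lℓ / (μ₀A)).
N = √[(1.460×10^-2)(0.791) / ((4π×10⁻⁷)×1.420×10^-3)] = √(6.472×10^6) ≈ 2544.0.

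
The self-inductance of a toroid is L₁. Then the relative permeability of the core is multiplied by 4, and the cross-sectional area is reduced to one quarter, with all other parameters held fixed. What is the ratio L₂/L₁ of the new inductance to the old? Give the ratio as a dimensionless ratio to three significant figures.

L₂/L₁ = 1.00

For a toroid, L ∝ μᵣN²A/R.
L₂/L₁ = (4) × (0.25) = 1.00.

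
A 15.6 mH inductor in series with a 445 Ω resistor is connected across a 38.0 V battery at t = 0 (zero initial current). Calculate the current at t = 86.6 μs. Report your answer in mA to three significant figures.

τ = L/R = 1.560×10^-2/445 = 3.506×10^-5 s; final current I_∞ = ε/R = 38.0/445 = 8.539×10^-2 A.
I(t) = I_∞(1 − e^(−t/τ)) with t/τ = 2.470.
I = (8.539×10^-2)(1 − e^(−2.470)) = 7.817×10^-2 A.

I ≈ 78.2 mA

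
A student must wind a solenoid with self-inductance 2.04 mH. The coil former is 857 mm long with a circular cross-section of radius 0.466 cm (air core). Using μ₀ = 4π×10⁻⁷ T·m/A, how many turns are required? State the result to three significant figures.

A = πr² = π(4.660×10^-3 m)² = 6.822×10^-5 m².
From L = μ₀N²A/ℓ, N = √(Lℓ / (μ₀A)).
N = √[(2.040×10^-3)(0.857) / ((4π×10⁻⁷)×6.822×10^-5)] = √(2.039×10^7) ≈ 4515.9.

N ≈ 4520 turns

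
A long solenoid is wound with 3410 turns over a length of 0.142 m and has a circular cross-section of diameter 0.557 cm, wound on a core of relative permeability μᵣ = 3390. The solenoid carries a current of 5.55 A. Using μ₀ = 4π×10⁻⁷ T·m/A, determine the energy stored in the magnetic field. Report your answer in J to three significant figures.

U ≈ 131 J

A = π(d/2)² = π(2.785×10^-3 m)² = 2.437×10^-5 m².
L = μ₀μᵣN²A/ℓ = (4π×10⁻⁷)(3390)(3410)²(2.437×10^-5)/(0.142) = 8.5 H.
U = ½LI² = ½(8.5)(5.55)² = 130.9 J.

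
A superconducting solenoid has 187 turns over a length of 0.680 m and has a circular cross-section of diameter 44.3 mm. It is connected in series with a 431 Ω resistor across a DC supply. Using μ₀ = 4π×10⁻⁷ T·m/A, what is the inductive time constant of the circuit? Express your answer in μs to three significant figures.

A = π(d/2)² = π(2.215×10^-2 m)² = 1.541×10^-3 m².
L = μ₀N²A/ℓ = (4π×10⁻⁷)(187)²(1.541×10^-3)/(0.68) = 9.961×10^-5 H.
τ = L/R = (9.961×10^-5)/(431) = 2.311×10^-7 s.

τ ≈ 0.231 μs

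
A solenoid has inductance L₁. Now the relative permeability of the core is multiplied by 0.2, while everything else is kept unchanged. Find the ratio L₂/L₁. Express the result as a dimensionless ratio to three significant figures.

For a solenoid, L ∝ μᵣN²A/ℓ.
L₂/L₁ = (0.2) = 0.200.

L₂/L₁ = 0.200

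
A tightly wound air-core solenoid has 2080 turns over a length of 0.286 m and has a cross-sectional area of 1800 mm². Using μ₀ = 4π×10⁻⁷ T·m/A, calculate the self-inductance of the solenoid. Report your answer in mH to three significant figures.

A = 1800 mm² = 1.800×10^-3 m².
For a long solenoid, L = μ₀N²A/ℓ.
L = (4π×10⁻⁷)(2080)²(1.800×10^-3)/(0.286 m) = 3.422×10^-2 H.

L ≈ 34.2 mH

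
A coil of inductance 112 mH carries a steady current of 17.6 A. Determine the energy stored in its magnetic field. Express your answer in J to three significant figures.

U ≈ 17.3 J

Stored magnetic energy: U = ½LI².
U = ½(0.112 H)(17.6 A)² = 17.347 J.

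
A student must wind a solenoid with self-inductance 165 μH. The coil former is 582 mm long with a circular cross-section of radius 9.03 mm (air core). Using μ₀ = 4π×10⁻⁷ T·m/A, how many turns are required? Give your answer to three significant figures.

N ≈ 546 turns

A = πr² = π(9.030×10^-3 m)² = 2.562×10^-4 m².
From L = μ₀N²A/ℓ, N = √(Lℓ / (μ₀A)).
N = √[(1.650×10^-4)(0.582) / ((4π×10⁻⁷)×2.562×10^-4)] = √(2.983×10^5) ≈ 546.2.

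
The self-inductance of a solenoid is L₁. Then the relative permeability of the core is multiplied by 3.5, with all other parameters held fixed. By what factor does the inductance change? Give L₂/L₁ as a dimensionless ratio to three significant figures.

For a solenoid, L ∝ μᵣN²A/ℓ.
L₂/L₁ = (3.5) = 3.50.

L₂/L₁ = 3.50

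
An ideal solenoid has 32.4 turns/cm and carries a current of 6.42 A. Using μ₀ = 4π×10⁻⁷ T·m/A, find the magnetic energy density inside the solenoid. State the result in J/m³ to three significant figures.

u ≈ 272 J/m³

B = μ₀nI = (4π×10⁻⁷)(3.240×10^3)(6.42) = 2.614×10^-2 T.
u = B²/(2μ₀) = (2.614×10^-2)²/(2×4π×10⁻⁷) = 271.9 J/m³.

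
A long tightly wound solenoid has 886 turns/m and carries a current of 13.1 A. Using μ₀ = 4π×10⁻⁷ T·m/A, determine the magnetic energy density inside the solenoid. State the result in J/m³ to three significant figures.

u ≈ 84.6 J/m³

B = μ₀nI = (4π×10⁻⁷)(886)(13.1) = 1.459×10^-2 T.
u = B²/(2μ₀) = (1.459×10^-2)²/(2×4π×10⁻⁷) = 84.64 J/m³.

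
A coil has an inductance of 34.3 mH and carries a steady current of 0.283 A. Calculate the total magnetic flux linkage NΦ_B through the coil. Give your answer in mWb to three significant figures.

From L = NΦ_B/I, the flux linkage is NΦ_B = LI.
NΦ_B = (3.430×10^-2 H)(0.283 A) = 9.707×10^-3 Wb.

NΦ_B ≈ 9.71 mWb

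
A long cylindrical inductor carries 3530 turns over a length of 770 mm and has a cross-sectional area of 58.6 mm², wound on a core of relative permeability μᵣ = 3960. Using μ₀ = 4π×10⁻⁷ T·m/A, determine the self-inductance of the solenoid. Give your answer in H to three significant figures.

L ≈ 4.72 H

A = 58.6 mm² = 5.860×10^-5 m².
For a long solenoid, L = μ₀μᵣN²A/ℓ.
L = (4π×10⁻⁷)(3960)(3530)²(5.860×10^-5)/(0.77 m) = 4.719 H.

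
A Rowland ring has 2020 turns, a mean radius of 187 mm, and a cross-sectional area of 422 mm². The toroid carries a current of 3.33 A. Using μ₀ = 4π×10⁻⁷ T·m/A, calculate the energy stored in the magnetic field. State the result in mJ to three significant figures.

L = μ₀N²A/(2πR) = (4π×10⁻⁷)(2020)²(4.220×10^-4)/(2π×0.187) = 1.842×10^-3 H.
U = ½LI² = ½(1.842×10^-3)(3.33)² = 1.021×10^-2 J.

U ≈ 10.2 mJ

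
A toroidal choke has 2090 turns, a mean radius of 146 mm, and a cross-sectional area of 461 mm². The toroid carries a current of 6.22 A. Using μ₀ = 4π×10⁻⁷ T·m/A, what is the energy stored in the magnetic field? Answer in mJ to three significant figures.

U ≈ 53.4 mJ

L = μ₀N²A/(2πR) = (4π×10⁻⁷)(2090)²(4.610×10^-4)/(2π×0.146) = 2.758×10^-3 H.
U = ½LI² = ½(2.758×10^-3)(6.22)² = 5.336×10^-2 J.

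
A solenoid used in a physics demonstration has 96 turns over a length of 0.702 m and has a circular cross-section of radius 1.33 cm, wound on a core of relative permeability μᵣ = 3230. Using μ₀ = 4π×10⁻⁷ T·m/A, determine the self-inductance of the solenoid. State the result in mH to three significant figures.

A = πr² = π(1.330×10^-2 m)² = 5.557×10^-4 m².
For a long solenoid, L = μ₀μᵣN²A/ℓ.
L = (4π×10⁻⁷)(3230)(96)²(5.557×10^-4)/(0.702 m) = 2.961×10^-2 H.

L ≈ 29.6 mH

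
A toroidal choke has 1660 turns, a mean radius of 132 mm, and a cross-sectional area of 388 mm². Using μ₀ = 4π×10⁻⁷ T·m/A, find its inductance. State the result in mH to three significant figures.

L ≈ 1.62 mH

For a thin toroid, L = μ₀N²A/(2πR).
L = (4π×10⁻⁷)(1660)²(3.880×10^-4) / (2π×0.132 m) = 1.620×10^-3 H.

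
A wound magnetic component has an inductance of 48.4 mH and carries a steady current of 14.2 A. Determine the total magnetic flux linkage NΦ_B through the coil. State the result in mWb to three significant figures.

From L = NΦ_B/I, the flux linkage is NΦ_B = LI.
NΦ_B = (4.840×10^-2 H)(14.2 A) = 0.6873 Wb.

NΦ_B ≈ 687 mWb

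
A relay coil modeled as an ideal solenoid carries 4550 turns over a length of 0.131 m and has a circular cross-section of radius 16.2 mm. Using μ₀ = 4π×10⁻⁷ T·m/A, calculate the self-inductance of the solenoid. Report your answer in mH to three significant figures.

L ≈ 164 mH

A = πr² = π(1.620×10^-2 m)² = 8.2448×10^-4 m².
For a long solenoid, L = μ₀N²A/ℓ.
L = (4π×10⁻⁷)(4550)²(8.2448×10^-4)/(0.131 m) = 0.1637 H.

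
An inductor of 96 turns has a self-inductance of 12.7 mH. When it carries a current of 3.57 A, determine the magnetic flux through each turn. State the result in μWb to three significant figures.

Φ_B ≈ 472 μWb

From L = NΦ_B/I, the flux per turn is Φ_B = LI/N.
Φ_B = (1.270×10^-2 H)(3.57 A)/96 = 4.723×10^-4 Wb.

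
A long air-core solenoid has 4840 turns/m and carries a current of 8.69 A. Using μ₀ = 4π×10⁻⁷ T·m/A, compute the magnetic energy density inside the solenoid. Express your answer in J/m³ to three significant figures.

u ≈ 1110 J/m³

B = μ₀nI = (4π×10⁻⁷)(4.840×10^3)(8.69) = 5.285×10^-2 T.
u = B²/(2μ₀) = (5.285×10^-2)²/(2×4π×10⁻⁷) = 1.112×10^3 J/m³.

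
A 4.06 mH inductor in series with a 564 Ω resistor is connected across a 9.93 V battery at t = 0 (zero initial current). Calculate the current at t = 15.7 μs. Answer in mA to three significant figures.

I ≈ 15.6 mA

τ = L/R = 4.060×10^-3/564 = 7.199×10^-6 s; final current I_∞ = ε/R = 9.93/564 = 1.761×10^-2 A.
I(t) = I_∞(1 − e^(−t/τ)) with t/τ = 2.181.
I = (1.761×10^-2)(1 − e^(−2.181)) = 1.562×10^-2 A.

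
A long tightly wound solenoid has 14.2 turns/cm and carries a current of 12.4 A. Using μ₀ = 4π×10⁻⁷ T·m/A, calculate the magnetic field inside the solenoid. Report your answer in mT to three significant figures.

B ≈ 22.1 mT

Inside a long solenoid, B = μ₀nI.
B = (4π×10⁻⁷)(1.420×10^3 m⁻¹)(12.4 A) = 2.213×10^-2 T.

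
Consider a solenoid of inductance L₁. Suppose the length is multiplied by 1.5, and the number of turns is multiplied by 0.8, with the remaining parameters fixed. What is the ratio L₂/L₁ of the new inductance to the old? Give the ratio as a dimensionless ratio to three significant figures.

For a solenoid, L ∝ μᵣN²A/ℓ.
L₂/L₁ = (1.5)^-1 × (0.8)^2 = 0.427.

L₂/L₁ = 0.427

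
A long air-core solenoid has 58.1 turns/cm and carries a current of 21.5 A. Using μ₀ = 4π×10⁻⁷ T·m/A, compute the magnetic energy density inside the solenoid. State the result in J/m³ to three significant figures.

B = μ₀nI = (4π×10⁻⁷)(5.810×10^3)(21.5) = 0.157 T.
u = B²/(2μ₀) = (0.157)²/(2×4π×10⁻⁷) = 9.804×10^3 J/m³.

u ≈ 9800 J/m³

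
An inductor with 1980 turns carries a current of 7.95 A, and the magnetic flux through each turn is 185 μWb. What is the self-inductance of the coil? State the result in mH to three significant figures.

L ≈ 46.1 mH

Self-inductance is defined by L = NΦ_B/I (flux linkage over current).
L = (1980)(1.850×10^-4 Wb)/(7.95 A) = 4.608×10^-2 H.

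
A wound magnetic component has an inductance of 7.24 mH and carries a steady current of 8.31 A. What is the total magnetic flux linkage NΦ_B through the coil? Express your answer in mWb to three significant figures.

From L = NΦ_B/I, the flux linkage is NΦ_B = LI.
NΦ_B = (7.240×10^-3 H)(8.31 A) = 6.016×10^-2 Wb.

NΦ_B ≈ 60.2 mWb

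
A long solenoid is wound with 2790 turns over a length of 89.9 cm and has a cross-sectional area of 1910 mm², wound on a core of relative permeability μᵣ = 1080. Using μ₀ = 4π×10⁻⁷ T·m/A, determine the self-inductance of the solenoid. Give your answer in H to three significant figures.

L ≈ 22.4 H

A = 1910 mm² = 1.910×10^-3 m².
For a long solenoid, L = μ₀μᵣN²A/ℓ.
L = (4π×10⁻⁷)(1080)(2790)²(1.910×10^-3)/(0.899 m) = 22.44 H.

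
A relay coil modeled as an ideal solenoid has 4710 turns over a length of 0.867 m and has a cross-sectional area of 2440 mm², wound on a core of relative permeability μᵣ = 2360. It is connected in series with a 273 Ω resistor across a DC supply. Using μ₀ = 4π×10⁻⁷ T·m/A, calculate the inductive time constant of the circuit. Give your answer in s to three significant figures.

τ ≈ 0.678 s

A = 2440 mm² = 2.440×10^-3 m².
L = μ₀μᵣN²A/ℓ = (4π×10⁻⁷)(2360)(4710)²(2.440×10^-3)/(0.867) = 185.2 H.
τ = L/R = (185.2)/(273) = 0.6782 s.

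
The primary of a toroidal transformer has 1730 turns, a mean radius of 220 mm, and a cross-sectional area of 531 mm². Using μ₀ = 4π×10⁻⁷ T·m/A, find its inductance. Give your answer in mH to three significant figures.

For a thin toroid, L = μ₀N²A/(2πR).
L = (4π×10⁻⁷)(1730)²(5.310×10^-4) / (2π×0.22 m) = 1.4448×10^-3 H.

L ≈ 1.44 mH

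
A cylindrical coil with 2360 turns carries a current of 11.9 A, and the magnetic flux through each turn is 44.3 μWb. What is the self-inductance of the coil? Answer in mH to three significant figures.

L ≈ 8.79 mH

Self-inductance is defined by L = NΦ_B/I (flux linkage over current).
L = (2360)(4.430×10^-5 Wb)/(11.9 A) = 8.786×10^-3 H.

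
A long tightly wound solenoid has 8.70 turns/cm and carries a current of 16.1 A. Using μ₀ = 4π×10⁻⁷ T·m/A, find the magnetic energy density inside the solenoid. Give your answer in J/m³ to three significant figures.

u ≈ 123 J/m³

B = μ₀nI = (4π×10⁻⁷)(870)(16.1) = 1.760×10^-2 T.
u = B²/(2μ₀) = (1.760×10^-2)²/(2×4π×10⁻⁷) = 123.3 J/m³.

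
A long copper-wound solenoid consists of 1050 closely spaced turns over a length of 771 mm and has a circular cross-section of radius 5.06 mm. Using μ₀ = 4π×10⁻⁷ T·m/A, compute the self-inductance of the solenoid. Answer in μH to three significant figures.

A = πr² = π(5.060×10^-3 m)² = 8.044×10^-5 m².
For a long solenoid, L = μ₀N²A/ℓ.
L = (4π×10⁻⁷)(1050)²(8.044×10^-5)/(0.771 m) = 1.445×10^-4 H.

L ≈ 145 μH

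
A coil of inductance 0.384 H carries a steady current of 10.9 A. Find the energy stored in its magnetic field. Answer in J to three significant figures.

U ≈ 22.8 J

Stored magnetic energy: U = ½LI².
U = ½(0.384 H)(10.9 A)² = 22.81 J.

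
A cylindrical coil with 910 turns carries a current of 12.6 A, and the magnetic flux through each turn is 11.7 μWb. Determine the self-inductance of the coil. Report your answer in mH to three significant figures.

L ≈ 0.845 mH

Self-inductance is defined by L = NΦ_B/I (flux linkage over current).
L = (910)(1.170×10^-5 Wb)/(12.6 A) = 8.450×10^-4 H.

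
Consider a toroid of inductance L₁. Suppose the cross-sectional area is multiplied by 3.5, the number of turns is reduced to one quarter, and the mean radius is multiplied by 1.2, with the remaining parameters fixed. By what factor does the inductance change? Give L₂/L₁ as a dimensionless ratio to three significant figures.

L₂/L₁ = 0.182

For a toroid, L ∝ μᵣN²A/R.
L₂/L₁ = (3.5) × (0.25)^2 × (1.2)^-1 = 0.182.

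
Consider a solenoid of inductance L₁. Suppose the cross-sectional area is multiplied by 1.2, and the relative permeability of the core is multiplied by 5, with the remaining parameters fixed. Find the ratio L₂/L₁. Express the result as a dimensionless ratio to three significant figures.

L₂/L₁ = 6.00

For a solenoid, L ∝ μᵣN²A/ℓ.
L₂/L₁ = (1.2) × (5) = 6.00.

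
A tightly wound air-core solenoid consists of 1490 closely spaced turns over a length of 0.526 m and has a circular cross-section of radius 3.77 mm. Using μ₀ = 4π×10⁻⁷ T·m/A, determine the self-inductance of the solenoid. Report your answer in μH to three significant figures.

A = πr² = π(3.770×10^-3 m)² = 4.465×10^-5 m².
For a long solenoid, L = μ₀N²A/ℓ.
L = (4π×10⁻⁷)(1490)²(4.465×10^-5)/(0.526 m) = 2.368×10^-4 H.

L ≈ 237 μH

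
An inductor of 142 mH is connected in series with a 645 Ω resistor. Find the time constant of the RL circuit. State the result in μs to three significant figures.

τ = L/R = (0.142 H)/(645 Ω) = 2.202×10^-4 s.

τ ≈ 220 μs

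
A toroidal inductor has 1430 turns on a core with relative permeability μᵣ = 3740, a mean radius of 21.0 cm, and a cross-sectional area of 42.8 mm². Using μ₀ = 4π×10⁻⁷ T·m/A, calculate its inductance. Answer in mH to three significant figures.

L ≈ 312 mH

For a thin toroid, L = μ₀μᵣN²A/(2πR).
L = (4π×10⁻⁷)(3740)(1430)²(4.280×10^-5) / (2π×0.21 m) = 0.3117 H.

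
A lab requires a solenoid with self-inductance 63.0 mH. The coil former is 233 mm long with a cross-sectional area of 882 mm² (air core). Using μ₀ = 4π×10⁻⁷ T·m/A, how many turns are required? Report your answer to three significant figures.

N ≈ 3640 turns

A = 882 mm² = 8.820×10^-4 m².
From L = μ₀N²A/ℓ, N = √(Lℓ / (μ₀A)).
N = √[(6.300×10^-2)(0.233) / ((4π×10⁻⁷)×8.820×10^-4)] = √(1.324×10^7) ≈ 3639.2.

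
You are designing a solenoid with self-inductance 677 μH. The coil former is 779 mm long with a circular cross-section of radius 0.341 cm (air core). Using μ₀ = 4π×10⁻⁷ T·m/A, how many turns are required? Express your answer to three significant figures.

A = πr² = π(3.410×10^-3 m)² = 3.653×10^-5 m².
From L = μ₀N²A/ℓ, N = √(Lℓ / (μ₀A)).
N = √[(6.770×10^-4)(0.779) / ((4π×10⁻⁷)×3.653×10^-5)] = √(1.149×10^7) ≈ 3389.4.

N ≈ 3390 turns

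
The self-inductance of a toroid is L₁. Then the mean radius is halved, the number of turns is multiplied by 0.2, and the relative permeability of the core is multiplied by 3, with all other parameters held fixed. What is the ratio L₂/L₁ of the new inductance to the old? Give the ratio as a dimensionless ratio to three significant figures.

L₂/L₁ = 0.240

For a toroid, L ∝ μᵣN²A/R.
L₂/L₁ = (0.5)^-1 × (0.2)^2 × (3) = 0.240.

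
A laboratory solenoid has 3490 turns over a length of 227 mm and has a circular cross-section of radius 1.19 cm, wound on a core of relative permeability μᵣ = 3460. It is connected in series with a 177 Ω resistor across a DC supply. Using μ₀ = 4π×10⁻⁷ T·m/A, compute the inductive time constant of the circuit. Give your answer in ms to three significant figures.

τ ≈ 586 ms

A = πr² = π(1.190×10^-2 m)² = 4.449×10^-4 m².
L = μ₀μᵣN²A/ℓ = (4π×10⁻⁷)(3460)(3490)²(4.449×10^-4)/(0.227) = 103.8 H.
τ = L/R = (103.8)/(177) = 0.5864 s.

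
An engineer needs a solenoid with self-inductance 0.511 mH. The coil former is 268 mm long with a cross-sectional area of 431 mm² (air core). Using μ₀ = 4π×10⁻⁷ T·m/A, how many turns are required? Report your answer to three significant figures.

A = 431 mm² = 4.310×10^-4 m².
From L = μ₀N²A/ℓ, N = √(Lℓ / (μ₀A)).
N = √[(5.110×10^-4)(0.268) / ((4π×10⁻⁷)×4.310×10^-4)] = √(2.529×10^5) ≈ 502.8.

N ≈ 503 turns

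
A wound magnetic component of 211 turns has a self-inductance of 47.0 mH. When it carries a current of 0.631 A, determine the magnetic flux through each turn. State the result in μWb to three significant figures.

From L = NΦ_B/I, the flux per turn is Φ_B = LI/N.
Φ_B = (4.700×10^-2 H)(0.631 A)/211 = 1.406×10^-4 Wb.

Φ_B ≈ 141 μWb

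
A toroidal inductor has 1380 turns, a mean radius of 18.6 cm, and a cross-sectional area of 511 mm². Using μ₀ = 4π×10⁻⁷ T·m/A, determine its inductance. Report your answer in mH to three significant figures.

For a thin toroid, L = μ₀N²A/(2πR).
L = (4π×10⁻⁷)(1380)²(5.110×10^-4) / (2π×0.186 m) = 1.046×10^-3 H.

L ≈ 1.05 mH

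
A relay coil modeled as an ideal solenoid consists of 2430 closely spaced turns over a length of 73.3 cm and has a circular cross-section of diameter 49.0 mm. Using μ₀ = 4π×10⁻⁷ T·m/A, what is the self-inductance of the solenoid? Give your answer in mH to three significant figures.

L ≈ 19.1 mH

A = π(d/2)² = π(2.450×10^-2 m)² = 1.886×10^-3 m².
For a long solenoid, L = μ₀N²A/ℓ.
L = (4π×10⁻⁷)(2430)²(1.886×10^-3)/(0.733 m) = 1.909×10^-2 H.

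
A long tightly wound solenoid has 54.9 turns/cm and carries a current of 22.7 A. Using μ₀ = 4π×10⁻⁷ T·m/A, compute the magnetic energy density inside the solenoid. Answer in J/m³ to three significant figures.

u ≈ 9760 J/m³

B = μ₀nI = (4π×10⁻⁷)(5.490×10^3)(22.7) = 0.1566 T.
u = B²/(2μ₀) = (0.1566)²/(2×4π×10⁻⁷) = 9.758×10^3 J/m³.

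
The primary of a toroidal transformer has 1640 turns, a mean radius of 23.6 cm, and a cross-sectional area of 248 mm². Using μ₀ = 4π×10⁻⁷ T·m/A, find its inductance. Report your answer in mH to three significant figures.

For a thin toroid, L = μ₀N²A/(2πR).
L = (4π×10⁻⁷)(1640)²(2.480×10^-4) / (2π×0.236 m) = 5.653×10^-4 H.

L ≈ 0.565 mH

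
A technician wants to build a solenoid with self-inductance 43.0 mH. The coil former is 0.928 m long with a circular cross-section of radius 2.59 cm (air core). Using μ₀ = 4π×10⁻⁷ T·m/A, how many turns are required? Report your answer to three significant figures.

A = πr² = π(2.590×10^-2 m)² = 2.107×10^-3 m².
From L = μ₀N²A/ℓ, N = √(Lℓ / (μ₀A)).
N = √[(4.300×10^-2)(0.928) / ((4π×10⁻⁷)×2.107×10^-3)] = √(1.507×10^7) ≈ 3881.8.

N ≈ 3880 turns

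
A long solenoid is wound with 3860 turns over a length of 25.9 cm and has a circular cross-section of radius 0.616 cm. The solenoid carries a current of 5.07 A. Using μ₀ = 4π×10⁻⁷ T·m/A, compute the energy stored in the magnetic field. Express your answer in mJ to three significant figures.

A = πr² = π(6.160×10^-3 m)² = 1.192×10^-4 m².
L = μ₀N²A/ℓ = (4π×10⁻⁷)(3860)²(1.192×10^-4)/(0.259) = 8.618×10^-3 H.
U = ½LI² = ½(8.618×10^-3)(5.07)² = 0.1108 J.

U ≈ 111 mJ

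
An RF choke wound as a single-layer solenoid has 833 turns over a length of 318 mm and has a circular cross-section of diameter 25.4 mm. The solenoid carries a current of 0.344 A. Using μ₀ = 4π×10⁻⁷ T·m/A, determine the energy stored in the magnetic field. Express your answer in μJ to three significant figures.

A = π(d/2)² = π(1.270×10^-2 m)² = 5.067×10^-4 m².
L = μ₀N²A/ℓ = (4π×10⁻⁷)(833)²(5.067×10^-4)/(0.318) = 1.389×10^-3 H.
U = ½LI² = ½(1.389×10^-3)(0.344)² = 8.221×10^-5 J.

U ≈ 82.2 μJ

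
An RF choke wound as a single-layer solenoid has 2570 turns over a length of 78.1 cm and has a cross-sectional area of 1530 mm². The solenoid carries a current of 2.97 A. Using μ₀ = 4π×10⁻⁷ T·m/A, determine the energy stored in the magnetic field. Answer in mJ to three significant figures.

A = 1530 mm² = 1.530×10^-3 m².
L = μ₀N²A/ℓ = (4π×10⁻⁷)(2570)²(1.530×10^-3)/(0.781) = 1.626×10^-2 H.
U = ½LI² = ½(1.626×10^-2)(2.97)² = 7.171×10^-2 J.

U ≈ 71.7 mJ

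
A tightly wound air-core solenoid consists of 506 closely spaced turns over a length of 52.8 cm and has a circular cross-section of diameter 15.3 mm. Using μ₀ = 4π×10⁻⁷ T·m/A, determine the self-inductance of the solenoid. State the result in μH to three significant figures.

L ≈ 112 μH

A = π(d/2)² = π(7.650×10^-3 m)² = 1.839×10^-4 m².
For a long solenoid, L = μ₀N²A/ℓ.
L = (4π×10⁻⁷)(506)²(1.839×10^-4)/(0.528 m) = 1.120×10^-4 H.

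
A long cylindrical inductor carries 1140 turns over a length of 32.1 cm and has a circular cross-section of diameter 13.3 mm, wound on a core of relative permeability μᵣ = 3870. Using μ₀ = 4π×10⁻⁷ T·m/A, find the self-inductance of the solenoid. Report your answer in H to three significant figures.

L ≈ 2.74 H

A = π(d/2)² = π(6.650×10^-3 m)² = 1.389×10^-4 m².
For a long solenoid, L = μ₀μᵣN²A/ℓ.
L = (4π×10⁻⁷)(3870)(1140)²(1.389×10^-4)/(0.321 m) = 2.735 H.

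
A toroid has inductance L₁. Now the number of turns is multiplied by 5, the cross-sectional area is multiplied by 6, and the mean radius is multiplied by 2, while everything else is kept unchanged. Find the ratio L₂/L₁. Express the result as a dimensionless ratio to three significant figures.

For a toroid, L ∝ μᵣN²A/R.
L₂/L₁ = (5)^2 × (6) × (2)^-1 = 75.0.

L₂/L₁ = 75.0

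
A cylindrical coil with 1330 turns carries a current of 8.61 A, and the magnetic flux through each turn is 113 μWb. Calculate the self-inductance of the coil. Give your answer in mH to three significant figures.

Self-inductance is defined by L = NΦ_B/I (flux linkage over current).
L = (1330)(1.130×10^-4 Wb)/(8.61 A) = 1.746×10^-2 H.

L ≈ 17.5 mH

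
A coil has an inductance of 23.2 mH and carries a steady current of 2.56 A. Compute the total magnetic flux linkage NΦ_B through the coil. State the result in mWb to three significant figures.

NΦ_B ≈ 59.4 mWb

From L = NΦ_B/I, the flux linkage is NΦ_B = LI.
NΦ_B = (2.320×10^-2 H)(2.56 A) = 5.939×10^-2 Wb.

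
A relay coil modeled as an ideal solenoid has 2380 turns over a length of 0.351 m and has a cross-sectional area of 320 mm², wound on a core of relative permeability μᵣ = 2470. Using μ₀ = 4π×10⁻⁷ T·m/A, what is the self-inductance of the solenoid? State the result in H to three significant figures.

A = 320 mm² = 3.200×10^-4 m².
For a long solenoid, L = μ₀μᵣN²A/ℓ.
L = (4π×10⁻⁷)(2470)(2380)²(3.200×10^-4)/(0.351 m) = 16.03 H.

L ≈ 16.0 H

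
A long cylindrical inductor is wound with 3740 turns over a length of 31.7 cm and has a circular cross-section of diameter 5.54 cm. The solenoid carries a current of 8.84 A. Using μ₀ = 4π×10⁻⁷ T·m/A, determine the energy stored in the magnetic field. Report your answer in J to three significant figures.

A = π(d/2)² = π(2.770×10^-2 m)² = 2.411×10^-3 m².
L = μ₀N²A/ℓ = (4π×10⁻⁷)(3740)²(2.411×10^-3)/(0.317) = 0.1337 H.
U = ½LI² = ½(0.1337)(8.84)² = 5.222 J.

U ≈ 5.22 J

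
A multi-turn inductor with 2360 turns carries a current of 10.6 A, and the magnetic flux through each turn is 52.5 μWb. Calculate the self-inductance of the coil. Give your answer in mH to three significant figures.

L ≈ 11.7 mH

Self-inductance is defined by L = NΦ_B/I (flux linkage over current).
L = (2360)(5.250×10^-5 Wb)/(10.6 A) = 1.169×10^-2 H.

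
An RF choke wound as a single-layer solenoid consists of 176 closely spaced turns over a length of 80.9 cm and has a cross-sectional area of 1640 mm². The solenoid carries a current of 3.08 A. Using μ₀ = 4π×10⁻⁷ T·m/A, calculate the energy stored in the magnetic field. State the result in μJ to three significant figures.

U ≈ 374 μJ

A = 1640 mm² = 1.640×10^-3 m².
L = μ₀N²A/ℓ = (4π×10⁻⁷)(176)²(1.640×10^-3)/(0.809) = 7.891×10^-5 H.
U = ½LI² = ½(7.891×10^-5)(3.08)² = 3.743×10^-4 J.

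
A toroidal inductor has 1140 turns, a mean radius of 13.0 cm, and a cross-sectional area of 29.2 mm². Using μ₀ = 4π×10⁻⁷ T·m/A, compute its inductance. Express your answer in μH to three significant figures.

For a thin toroid, L = μ₀N²A/(2πR).
L = (4π×10⁻⁷)(1140)²(2.920×10^-5) / (2π×0.13 m) = 5.838×10^-5 H.

L ≈ 58.4 μH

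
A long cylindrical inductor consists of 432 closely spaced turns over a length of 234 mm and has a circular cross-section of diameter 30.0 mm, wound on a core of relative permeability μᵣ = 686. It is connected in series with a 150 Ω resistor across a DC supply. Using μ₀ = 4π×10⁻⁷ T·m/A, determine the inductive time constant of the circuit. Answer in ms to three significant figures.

τ ≈ 3.24 ms

A = π(d/2)² = π(1.500×10^-2 m)² = 7.069×10^-4 m².
L = μ₀μᵣN²A/ℓ = (4π×10⁻⁷)(686)(432)²(7.069×10^-4)/(0.234) = 0.486 H.
τ = L/R = (0.486)/(150) = 3.240×10^-3 s.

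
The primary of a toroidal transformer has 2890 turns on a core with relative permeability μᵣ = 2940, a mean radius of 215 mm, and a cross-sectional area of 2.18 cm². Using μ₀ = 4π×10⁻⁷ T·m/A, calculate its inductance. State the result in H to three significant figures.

For a thin toroid, L = μ₀μᵣN²A/(2πR).
L = (4π×10⁻⁷)(2940)(2890)²(2.180×10^-4) / (2π×0.215 m) = 4.98 H.

L ≈ 4.98 H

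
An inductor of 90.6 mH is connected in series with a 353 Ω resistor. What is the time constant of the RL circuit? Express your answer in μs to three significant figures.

τ ≈ 257 μs

τ = L/R = (9.060×10^-2 H)/(353 Ω) = 2.567×10^-4 s.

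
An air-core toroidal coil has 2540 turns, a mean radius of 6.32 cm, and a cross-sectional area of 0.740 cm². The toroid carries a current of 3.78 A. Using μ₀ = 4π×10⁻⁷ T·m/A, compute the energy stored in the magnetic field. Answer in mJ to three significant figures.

L = μ₀N²A/(2πR) = (4π×10⁻⁷)(2540)²(7.400×10^-5)/(2π×6.320×10^-2) = 1.511×10^-3 H.
U = ½LI² = ½(1.511×10^-3)(3.78)² = 1.079×10^-2 J.

U ≈ 10.8 mJ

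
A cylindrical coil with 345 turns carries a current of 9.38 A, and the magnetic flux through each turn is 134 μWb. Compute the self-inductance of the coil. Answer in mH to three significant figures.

L ≈ 4.93 mH

Self-inductance is defined by L = NΦ_B/I (flux linkage over current).
L = (345)(1.340×10^-4 Wb)/(9.38 A) = 4.929×10^-3 H.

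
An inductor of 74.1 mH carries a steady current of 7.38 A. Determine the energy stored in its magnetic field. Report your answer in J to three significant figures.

U ≈ 2.02 J

Stored magnetic energy: U = ½LI².
U = ½(7.410×10^-2 H)(7.38 A)² = 2.018 J.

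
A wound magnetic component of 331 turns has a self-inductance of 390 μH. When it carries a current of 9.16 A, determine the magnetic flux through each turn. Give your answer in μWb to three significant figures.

Φ_B ≈ 10.8 μWb

From L = NΦ_B/I, the flux per turn is Φ_B = LI/N.
Φ_B = (3.900×10^-4 H)(9.16 A)/331 = 1.079×10^-5 Wb.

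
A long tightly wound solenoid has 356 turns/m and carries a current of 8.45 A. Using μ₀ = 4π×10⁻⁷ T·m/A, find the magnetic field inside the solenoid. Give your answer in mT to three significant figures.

B ≈ 3.78 mT

Inside a long solenoid, B = μ₀nI.
B = (4π×10⁻⁷)(356 m⁻¹)(8.45 A) = 3.780×10^-3 T.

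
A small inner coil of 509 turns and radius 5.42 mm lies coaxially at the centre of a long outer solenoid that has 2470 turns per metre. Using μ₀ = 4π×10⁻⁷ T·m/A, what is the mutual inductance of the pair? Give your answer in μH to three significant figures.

M ≈ 146 μH

The outer solenoid produces a uniform field B₁ = μ₀n₁I₁ across the inner coil,
so the flux linkage is N₂Φ = N₂B₁A₂ = μ₀n₁N₂A₂·I₁, giving M = μ₀n₁N₂A₂.
A₂ = πr² = π(5.420×10^-3 m)² = 9.229×10^-5 m².
M = (4π×10⁻⁷)(2470)(509)(9.229×10^-5) = 1.458×10^-4 H.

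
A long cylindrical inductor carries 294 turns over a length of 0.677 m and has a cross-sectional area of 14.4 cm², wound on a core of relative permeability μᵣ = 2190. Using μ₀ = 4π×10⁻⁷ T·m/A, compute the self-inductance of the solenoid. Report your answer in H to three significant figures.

A = 14.4 cm² = 1.440×10^-3 m².
For a long solenoid, L = μ₀μᵣN²A/ℓ.
L = (4π×10⁻⁷)(2190)(294)²(1.440×10^-3)/(0.677 m) = 0.506 H.

L ≈ 0.506 H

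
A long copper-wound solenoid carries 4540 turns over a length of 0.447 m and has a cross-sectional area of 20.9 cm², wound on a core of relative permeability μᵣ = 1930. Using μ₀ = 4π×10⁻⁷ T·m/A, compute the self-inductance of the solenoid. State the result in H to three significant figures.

A = 20.9 cm² = 2.090×10^-3 m².
For a long solenoid, L = μ₀μᵣN²A/ℓ.
L = (4π×10⁻⁷)(1930)(4540)²(2.090×10^-3)/(0.447 m) = 233.7 H.

L ≈ 234 H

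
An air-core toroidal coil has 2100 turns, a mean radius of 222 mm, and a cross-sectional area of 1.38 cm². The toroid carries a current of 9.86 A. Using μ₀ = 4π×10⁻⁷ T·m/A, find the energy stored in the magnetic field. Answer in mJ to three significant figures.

L = μ₀N²A/(2πR) = (4π×10⁻⁷)(2100)²(1.380×10^-4)/(2π×0.222) = 5.483×10^-4 H.
U = ½LI² = ½(5.483×10^-4)(9.86)² = 2.665×10^-2 J.

U ≈ 26.7 mJ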